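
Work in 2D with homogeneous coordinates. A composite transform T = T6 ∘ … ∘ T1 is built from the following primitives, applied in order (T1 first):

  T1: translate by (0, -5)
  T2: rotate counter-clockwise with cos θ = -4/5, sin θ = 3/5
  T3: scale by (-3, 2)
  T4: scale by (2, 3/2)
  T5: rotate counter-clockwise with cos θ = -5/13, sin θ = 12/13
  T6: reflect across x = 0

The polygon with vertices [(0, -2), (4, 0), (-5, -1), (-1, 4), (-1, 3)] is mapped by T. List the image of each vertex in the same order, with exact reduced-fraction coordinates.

image vertices: (378/65, -1932/65), (1182/65, -408/65), (-816/65, -2871/65), (-174/65, -519/65), (-24/13, -159/13)

T1 translate by (0, -5): (0, -2) → (0, -7); (4, 0) → (4, -5); (-5, -1) → (-5, -6); (-1, 4) → (-1, -1); (-1, 3) → (-1, -2)
T2 rotate counter-clockwise with cos θ = -4/5, sin θ = 3/5: (0, -7) → (21/5, 28/5); (4, -5) → (-1/5, 32/5); (-5, -6) → (38/5, 9/5); (-1, -1) → (7/5, 1/5); (-1, -2) → (2, 1)
T3 scale by (-3, 2): (21/5, 28/5) → (-63/5, 56/5); (-1/5, 32/5) → (3/5, 64/5); (38/5, 9/5) → (-114/5, 18/5); (7/5, 1/5) → (-21/5, 2/5); (2, 1) → (-6, 2)
T4 scale by (2, 3/2): (-63/5, 56/5) → (-126/5, 84/5); (3/5, 64/5) → (6/5, 96/5); (-114/5, 18/5) → (-228/5, 27/5); (-21/5, 2/5) → (-42/5, 3/5); (-6, 2) → (-12, 3)
T5 rotate counter-clockwise with cos θ = -5/13, sin θ = 12/13: (-126/5, 84/5) → (-378/65, -1932/65); (6/5, 96/5) → (-1182/65, -408/65); (-228/5, 27/5) → (816/65, -2871/65); (-42/5, 3/5) → (174/65, -519/65); (-12, 3) → (24/13, -159/13)
T6 reflect across x = 0: (-378/65, -1932/65) → (378/65, -1932/65); (-1182/65, -408/65) → (1182/65, -408/65); (816/65, -2871/65) → (-816/65, -2871/65); (174/65, -519/65) → (-174/65, -519/65); (24/13, -159/13) → (-24/13, -159/13)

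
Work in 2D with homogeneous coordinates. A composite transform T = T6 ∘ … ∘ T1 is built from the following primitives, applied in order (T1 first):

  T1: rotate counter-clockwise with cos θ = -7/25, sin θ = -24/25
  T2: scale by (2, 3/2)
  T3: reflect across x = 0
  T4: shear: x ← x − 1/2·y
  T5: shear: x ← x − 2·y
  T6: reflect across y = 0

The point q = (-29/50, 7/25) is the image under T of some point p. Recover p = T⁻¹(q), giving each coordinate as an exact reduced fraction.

p = (0, 2/3)

T1 = [-7/25 24/25 0; -24/25 -7/25 0; 0 0 1]
T2·T1 = [-14/25 48/25 0; -36/25 -21/50 0; 0 0 1]
T3·…·T1 = [14/25 -48/25 0; -36/25 -21/50 0; 0 0 1]
T4·…·T1 = [32/25 -171/100 0; -36/25 -21/50 0; 0 0 1]
T5·…·T1 = [104/25 -87/100 0; -36/25 -21/50 0; 0 0 1]
T6·…·T1 = [104/25 -87/100 0; 36/25 21/50 0; 0 0 1]
det M = 3; M⁻¹ = [7/50 29/100 0; -12/25 104/75 0; 0 0 1]
M⁻¹ · (-29/50, 7/25)ᵀ = (0, 2/3)ᵀ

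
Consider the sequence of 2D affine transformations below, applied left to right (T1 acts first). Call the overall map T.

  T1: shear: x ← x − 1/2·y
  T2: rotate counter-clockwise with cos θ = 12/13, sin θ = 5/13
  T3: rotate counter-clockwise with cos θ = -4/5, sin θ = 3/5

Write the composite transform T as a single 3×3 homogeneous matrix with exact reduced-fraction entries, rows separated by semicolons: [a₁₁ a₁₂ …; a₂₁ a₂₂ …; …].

T = [-63/65 31/130 0; 16/65 -71/65 0; 0 0 1]

T1 = [1 -1/2 0; 0 1 0; 0 0 1]
T2·T1 = [12/13 -11/13 0; 5/13 19/26 0; 0 0 1]
T3·…·T1 = [-63/65 31/130 0; 16/65 -71/65 0; 0 0 1]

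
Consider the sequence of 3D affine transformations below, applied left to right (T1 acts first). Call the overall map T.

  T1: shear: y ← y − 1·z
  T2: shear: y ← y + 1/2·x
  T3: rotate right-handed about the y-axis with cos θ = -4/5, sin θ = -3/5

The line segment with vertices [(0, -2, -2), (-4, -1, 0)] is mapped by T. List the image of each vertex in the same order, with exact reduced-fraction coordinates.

T1 shear: y ← y − 1·z: (0, -2, -2) → (0, 0, -2); (-4, -1, 0) → (-4, -1, 0)
T2 shear: y ← y + 1/2·x: (0, 0, -2) → (0, 0, -2); (-4, -1, 0) → (-4, -3, 0)
T3 rotate right-handed about the y-axis with cos θ = -4/5, sin θ = -3/5: (0, 0, -2) → (6/5, 0, 8/5); (-4, -3, 0) → (16/5, -3, -12/5)

image vertices: (6/5, 0, 8/5), (16/5, -3, -12/5)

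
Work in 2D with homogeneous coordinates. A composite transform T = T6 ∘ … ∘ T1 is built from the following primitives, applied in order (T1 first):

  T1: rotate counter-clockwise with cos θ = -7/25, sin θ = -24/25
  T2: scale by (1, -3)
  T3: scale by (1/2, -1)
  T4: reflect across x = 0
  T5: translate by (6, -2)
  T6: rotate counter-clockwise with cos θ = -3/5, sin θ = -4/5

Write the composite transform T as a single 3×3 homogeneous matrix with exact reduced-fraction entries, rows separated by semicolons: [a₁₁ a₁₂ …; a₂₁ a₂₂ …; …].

T = [-597/250 -48/125 -26/5; 202/125 111/125 -18/5; 0 0 1]

T1 = [-7/25 24/25 0; -24/25 -7/25 0; 0 0 1]
T2·T1 = [-7/25 24/25 0; 72/25 21/25 0; 0 0 1]
T3·…·T1 = [-7/50 12/25 0; -72/25 -21/25 0; 0 0 1]
T4·…·T1 = [7/50 -12/25 0; -72/25 -21/25 0; 0 0 1]
T5·…·T1 = [7/50 -12/25 6; -72/25 -21/25 -2; 0 0 1]
T6·…·T1 = [-597/250 -48/125 -26/5; 202/125 111/125 -18/5; 0 0 1]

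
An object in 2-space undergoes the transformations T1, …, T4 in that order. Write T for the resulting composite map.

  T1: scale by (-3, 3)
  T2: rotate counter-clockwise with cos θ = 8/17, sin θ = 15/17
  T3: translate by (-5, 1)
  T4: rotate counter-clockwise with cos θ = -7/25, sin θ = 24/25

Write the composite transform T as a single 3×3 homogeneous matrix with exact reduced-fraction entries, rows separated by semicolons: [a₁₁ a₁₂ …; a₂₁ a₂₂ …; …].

T = [1248/425 -261/425 11/25; -261/425 -1248/425 -127/25; 0 0 1]

T1 = [-3 0 0; 0 3 0; 0 0 1]
T2·T1 = [-24/17 -45/17 0; -45/17 24/17 0; 0 0 1]
T3·…·T1 = [-24/17 -45/17 -5; -45/17 24/17 1; 0 0 1]
T4·…·T1 = [1248/425 -261/425 11/25; -261/425 -1248/425 -127/25; 0 0 1]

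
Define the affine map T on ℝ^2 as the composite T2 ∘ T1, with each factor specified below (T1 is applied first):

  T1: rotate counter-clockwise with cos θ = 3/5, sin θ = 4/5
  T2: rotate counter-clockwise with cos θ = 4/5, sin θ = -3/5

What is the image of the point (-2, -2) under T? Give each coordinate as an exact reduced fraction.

T(p) = (-34/25, -62/25)

T1 rotate counter-clockwise with cos θ = 3/5, sin θ = 4/5: (-2, -2) → (2/5, -14/5)
T2 rotate counter-clockwise with cos θ = 4/5, sin θ = -3/5: (2/5, -14/5) → (-34/25, -62/25)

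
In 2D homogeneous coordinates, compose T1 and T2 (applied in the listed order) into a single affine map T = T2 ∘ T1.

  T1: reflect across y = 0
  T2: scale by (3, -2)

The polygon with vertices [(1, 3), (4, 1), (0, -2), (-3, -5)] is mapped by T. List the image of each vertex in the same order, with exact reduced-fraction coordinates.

image vertices: (3, 6), (12, 2), (0, -4), (-9, -10)

T1 reflect across y = 0: (1, 3) → (1, -3); (4, 1) → (4, -1); (0, -2) → (0, 2); (-3, -5) → (-3, 5)
T2 scale by (3, -2): (1, -3) → (3, 6); (4, -1) → (12, 2); (0, 2) → (0, -4); (-3, 5) → (-9, -10)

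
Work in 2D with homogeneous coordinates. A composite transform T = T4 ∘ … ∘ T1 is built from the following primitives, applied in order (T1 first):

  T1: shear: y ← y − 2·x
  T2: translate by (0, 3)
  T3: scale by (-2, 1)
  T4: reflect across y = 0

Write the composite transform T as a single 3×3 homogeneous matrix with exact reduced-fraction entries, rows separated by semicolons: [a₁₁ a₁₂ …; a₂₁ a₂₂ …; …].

T1 = [1 0 0; -2 1 0; 0 0 1]
T2·T1 = [1 0 0; -2 1 3; 0 0 1]
T3·…·T1 = [-2 0 0; -2 1 3; 0 0 1]
T4·…·T1 = [-2 0 0; 2 -1 -3; 0 0 1]

T = [-2 0 0; 2 -1 -3; 0 0 1]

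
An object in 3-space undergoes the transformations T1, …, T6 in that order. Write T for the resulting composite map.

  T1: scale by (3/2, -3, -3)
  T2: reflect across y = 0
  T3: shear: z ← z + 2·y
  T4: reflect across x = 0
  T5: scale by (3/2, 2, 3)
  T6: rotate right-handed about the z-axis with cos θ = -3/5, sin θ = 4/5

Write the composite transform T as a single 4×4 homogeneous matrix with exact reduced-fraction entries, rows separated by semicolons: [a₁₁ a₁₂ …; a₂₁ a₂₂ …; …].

T1 = [3/2 0 0 0; 0 -3 0 0; 0 0 -3 0; 0 0 0 1]
T2·T1 = [3/2 0 0 0; 0 3 0 0; 0 0 -3 0; 0 0 0 1]
T3·…·T1 = [3/2 0 0 0; 0 3 0 0; 0 6 -3 0; 0 0 0 1]
T4·…·T1 = [-3/2 0 0 0; 0 3 0 0; 0 6 -3 0; 0 0 0 1]
T5·…·T1 = [-9/4 0 0 0; 0 6 0 0; 0 18 -9 0; 0 0 0 1]
T6·…·T1 = [27/20 -24/5 0 0; -9/5 -18/5 0 0; 0 18 -9 0; 0 0 0 1]

T = [27/20 -24/5 0 0; -9/5 -18/5 0 0; 0 18 -9 0; 0 0 0 1]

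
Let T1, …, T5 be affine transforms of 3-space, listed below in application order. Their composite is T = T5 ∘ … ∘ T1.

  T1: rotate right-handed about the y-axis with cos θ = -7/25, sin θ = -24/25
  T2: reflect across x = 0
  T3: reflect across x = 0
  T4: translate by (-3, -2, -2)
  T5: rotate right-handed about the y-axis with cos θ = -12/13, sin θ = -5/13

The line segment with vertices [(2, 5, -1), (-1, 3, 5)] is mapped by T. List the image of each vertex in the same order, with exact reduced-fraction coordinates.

image vertices: (151/65, 3, -77/65), (2801/325, 1, 368/325)

T1 rotate right-handed about the y-axis with cos θ = -7/25, sin θ = -24/25: (2, 5, -1) → (2/5, 5, 11/5); (-1, 3, 5) → (-113/25, 3, -59/25)
T2 reflect across x = 0: (2/5, 5, 11/5) → (-2/5, 5, 11/5); (-113/25, 3, -59/25) → (113/25, 3, -59/25)
T3 reflect across x = 0: (-2/5, 5, 11/5) → (2/5, 5, 11/5); (113/25, 3, -59/25) → (-113/25, 3, -59/25)
T4 translate by (-3, -2, -2): (2/5, 5, 11/5) → (-13/5, 3, 1/5); (-113/25, 3, -59/25) → (-188/25, 1, -109/25)
T5 rotate right-handed about the y-axis with cos θ = -12/13, sin θ = -5/13: (-13/5, 3, 1/5) → (151/65, 3, -77/65); (-188/25, 1, -109/25) → (2801/325, 1, 368/325)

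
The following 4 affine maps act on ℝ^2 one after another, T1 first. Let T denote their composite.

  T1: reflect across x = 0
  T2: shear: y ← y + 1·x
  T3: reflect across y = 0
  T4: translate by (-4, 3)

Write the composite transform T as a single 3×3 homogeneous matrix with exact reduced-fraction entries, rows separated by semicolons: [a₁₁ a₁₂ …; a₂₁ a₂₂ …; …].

T1 = [-1 0 0; 0 1 0; 0 0 1]
T2·T1 = [-1 0 0; -1 1 0; 0 0 1]
T3·…·T1 = [-1 0 0; 1 -1 0; 0 0 1]
T4·…·T1 = [-1 0 -4; 1 -1 3; 0 0 1]

T = [-1 0 -4; 1 -1 3; 0 0 1]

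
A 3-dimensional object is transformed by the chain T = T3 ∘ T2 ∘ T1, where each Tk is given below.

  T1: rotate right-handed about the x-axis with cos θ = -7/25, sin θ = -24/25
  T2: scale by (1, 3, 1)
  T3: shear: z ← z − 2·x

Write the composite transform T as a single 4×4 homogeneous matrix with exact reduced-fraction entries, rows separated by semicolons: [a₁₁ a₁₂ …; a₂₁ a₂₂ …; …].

T = [1 0 0 0; 0 -21/25 72/25 0; -2 -24/25 -7/25 0; 0 0 0 1]

T1 = [1 0 0 0; 0 -7/25 24/25 0; 0 -24/25 -7/25 0; 0 0 0 1]
T2·T1 = [1 0 0 0; 0 -21/25 72/25 0; 0 -24/25 -7/25 0; 0 0 0 1]
T3·…·T1 = [1 0 0 0; 0 -21/25 72/25 0; -2 -24/25 -7/25 0; 0 0 0 1]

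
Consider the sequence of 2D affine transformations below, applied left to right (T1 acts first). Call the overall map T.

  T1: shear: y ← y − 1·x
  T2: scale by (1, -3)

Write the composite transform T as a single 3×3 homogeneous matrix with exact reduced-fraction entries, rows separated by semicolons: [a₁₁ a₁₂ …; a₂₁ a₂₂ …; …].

T = [1 0 0; 3 -3 0; 0 0 1]

T1 = [1 0 0; -1 1 0; 0 0 1]
T2·T1 = [1 0 0; 3 -3 0; 0 0 1]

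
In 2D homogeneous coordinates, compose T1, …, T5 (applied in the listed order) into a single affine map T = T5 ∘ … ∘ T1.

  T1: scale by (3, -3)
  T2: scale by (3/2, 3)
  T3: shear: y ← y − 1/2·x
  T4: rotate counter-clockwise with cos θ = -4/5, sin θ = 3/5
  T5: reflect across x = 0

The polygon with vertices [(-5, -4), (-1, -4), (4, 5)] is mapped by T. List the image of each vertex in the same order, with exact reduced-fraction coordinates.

image vertices: (207/20, -513/10), (387/20, -333/10), (-18, 54)

T1 scale by (3, -3): (-5, -4) → (-15, 12); (-1, -4) → (-3, 12); (4, 5) → (12, -15)
T2 scale by (3/2, 3): (-15, 12) → (-45/2, 36); (-3, 12) → (-9/2, 36); (12, -15) → (18, -45)
T3 shear: y ← y − 1/2·x: (-45/2, 36) → (-45/2, 189/4); (-9/2, 36) → (-9/2, 153/4); (18, -45) → (18, -54)
T4 rotate counter-clockwise with cos θ = -4/5, sin θ = 3/5: (-45/2, 189/4) → (-207/20, -513/10); (-9/2, 153/4) → (-387/20, -333/10); (18, -54) → (18, 54)
T5 reflect across x = 0: (-207/20, -513/10) → (207/20, -513/10); (-387/20, -333/10) → (387/20, -333/10); (18, 54) → (-18, 54)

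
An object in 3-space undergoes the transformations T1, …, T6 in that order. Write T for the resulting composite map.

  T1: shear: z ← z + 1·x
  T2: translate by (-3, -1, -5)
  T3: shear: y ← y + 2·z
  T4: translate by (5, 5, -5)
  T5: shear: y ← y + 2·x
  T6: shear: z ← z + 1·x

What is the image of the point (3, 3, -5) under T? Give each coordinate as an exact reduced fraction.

T(p) = (5, 3, -7)

T1 shear: z ← z + 1·x: (3, 3, -5) → (3, 3, -2)
T2 translate by (-3, -1, -5): (3, 3, -2) → (0, 2, -7)
T3 shear: y ← y + 2·z: (0, 2, -7) → (0, -12, -7)
T4 translate by (5, 5, -5): (0, -12, -7) → (5, -7, -12)
T5 shear: y ← y + 2·x: (5, -7, -12) → (5, 3, -12)
T6 shear: z ← z + 1·x: (5, 3, -12) → (5, 3, -7)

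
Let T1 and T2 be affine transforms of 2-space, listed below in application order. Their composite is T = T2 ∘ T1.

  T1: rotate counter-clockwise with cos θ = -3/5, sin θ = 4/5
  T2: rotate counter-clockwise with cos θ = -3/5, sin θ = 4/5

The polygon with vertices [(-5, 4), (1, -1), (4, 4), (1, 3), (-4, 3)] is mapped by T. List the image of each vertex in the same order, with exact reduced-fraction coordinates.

T1 rotate counter-clockwise with cos θ = -3/5, sin θ = 4/5: (-5, 4) → (-1/5, -32/5); (1, -1) → (1/5, 7/5); (4, 4) → (-28/5, 4/5); (1, 3) → (-3, -1); (-4, 3) → (0, -5)
T2 rotate counter-clockwise with cos θ = -3/5, sin θ = 4/5: (-1/5, -32/5) → (131/25, 92/25); (1/5, 7/5) → (-31/25, -17/25); (-28/5, 4/5) → (68/25, -124/25); (-3, -1) → (13/5, -9/5); (0, -5) → (4, 3)

image vertices: (131/25, 92/25), (-31/25, -17/25), (68/25, -124/25), (13/5, -9/5), (4, 3)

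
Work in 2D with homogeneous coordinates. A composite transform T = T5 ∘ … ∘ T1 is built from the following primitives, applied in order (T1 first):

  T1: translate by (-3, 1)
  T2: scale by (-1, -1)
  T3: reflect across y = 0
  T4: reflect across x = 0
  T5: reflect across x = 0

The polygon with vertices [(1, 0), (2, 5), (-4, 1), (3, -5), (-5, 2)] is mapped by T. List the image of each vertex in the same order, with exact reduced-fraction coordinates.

T1 translate by (-3, 1): (1, 0) → (-2, 1); (2, 5) → (-1, 6); (-4, 1) → (-7, 2); (3, -5) → (0, -4); (-5, 2) → (-8, 3)
T2 scale by (-1, -1): (-2, 1) → (2, -1); (-1, 6) → (1, -6); (-7, 2) → (7, -2); (0, -4) → (0, 4); (-8, 3) → (8, -3)
T3 reflect across y = 0: (2, -1) → (2, 1); (1, -6) → (1, 6); (7, -2) → (7, 2); (0, 4) → (0, -4); (8, -3) → (8, 3)
T4 reflect across x = 0: (2, 1) → (-2, 1); (1, 6) → (-1, 6); (7, 2) → (-7, 2); (0, -4) → (0, -4); (8, 3) → (-8, 3)
T5 reflect across x = 0: (-2, 1) → (2, 1); (-1, 6) → (1, 6); (-7, 2) → (7, 2); (0, -4) → (0, -4); (-8, 3) → (8, 3)

image vertices: (2, 1), (1, 6), (7, 2), (0, -4), (8, 3)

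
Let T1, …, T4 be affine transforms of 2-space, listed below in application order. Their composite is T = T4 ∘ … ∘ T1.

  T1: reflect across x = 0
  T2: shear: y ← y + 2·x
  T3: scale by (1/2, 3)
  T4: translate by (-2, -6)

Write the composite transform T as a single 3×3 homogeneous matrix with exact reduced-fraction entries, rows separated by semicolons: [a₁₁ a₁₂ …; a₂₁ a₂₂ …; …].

T = [-1/2 0 -2; -6 3 -6; 0 0 1]

T1 = [-1 0 0; 0 1 0; 0 0 1]
T2·T1 = [-1 0 0; -2 1 0; 0 0 1]
T3·…·T1 = [-1/2 0 0; -6 3 0; 0 0 1]
T4·…·T1 = [-1/2 0 -2; -6 3 -6; 0 0 1]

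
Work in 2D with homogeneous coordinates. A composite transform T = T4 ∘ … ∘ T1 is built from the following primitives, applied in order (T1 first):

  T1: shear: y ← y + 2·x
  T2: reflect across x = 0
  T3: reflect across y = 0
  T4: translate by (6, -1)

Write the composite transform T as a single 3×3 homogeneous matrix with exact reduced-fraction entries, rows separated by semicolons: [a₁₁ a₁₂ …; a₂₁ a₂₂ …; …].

T = [-1 0 6; -2 -1 -1; 0 0 1]

T1 = [1 0 0; 2 1 0; 0 0 1]
T2·T1 = [-1 0 0; 2 1 0; 0 0 1]
T3·…·T1 = [-1 0 0; -2 -1 0; 0 0 1]
T4·…·T1 = [-1 0 6; -2 -1 -1; 0 0 1]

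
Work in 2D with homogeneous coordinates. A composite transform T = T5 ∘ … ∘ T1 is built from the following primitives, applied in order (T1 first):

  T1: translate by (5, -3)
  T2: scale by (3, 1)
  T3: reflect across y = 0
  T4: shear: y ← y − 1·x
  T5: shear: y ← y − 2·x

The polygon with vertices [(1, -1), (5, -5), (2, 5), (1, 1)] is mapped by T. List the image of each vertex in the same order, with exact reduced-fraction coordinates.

image vertices: (18, -50), (30, -82), (21, -65), (18, -52)

T1 translate by (5, -3): (1, -1) → (6, -4); (5, -5) → (10, -8); (2, 5) → (7, 2); (1, 1) → (6, -2)
T2 scale by (3, 1): (6, -4) → (18, -4); (10, -8) → (30, -8); (7, 2) → (21, 2); (6, -2) → (18, -2)
T3 reflect across y = 0: (18, -4) → (18, 4); (30, -8) → (30, 8); (21, 2) → (21, -2); (18, -2) → (18, 2)
T4 shear: y ← y − 1·x: (18, 4) → (18, -14); (30, 8) → (30, -22); (21, -2) → (21, -23); (18, 2) → (18, -16)
T5 shear: y ← y − 2·x: (18, -14) → (18, -50); (30, -22) → (30, -82); (21, -23) → (21, -65); (18, -16) → (18, -52)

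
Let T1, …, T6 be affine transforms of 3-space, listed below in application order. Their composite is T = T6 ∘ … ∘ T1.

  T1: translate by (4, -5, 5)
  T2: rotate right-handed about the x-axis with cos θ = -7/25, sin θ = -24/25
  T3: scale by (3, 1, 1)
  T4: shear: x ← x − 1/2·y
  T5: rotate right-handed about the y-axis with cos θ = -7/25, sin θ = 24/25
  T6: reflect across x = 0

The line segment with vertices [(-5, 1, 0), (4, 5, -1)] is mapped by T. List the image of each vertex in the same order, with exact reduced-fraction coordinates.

image vertices: (-2507/625, 148/25, 3149/625), (4536/625, 96/25, -13052/625)

T1 translate by (4, -5, 5): (-5, 1, 0) → (-1, -4, 5); (4, 5, -1) → (8, 0, 4)
T2 rotate right-handed about the x-axis with cos θ = -7/25, sin θ = -24/25: (-1, -4, 5) → (-1, 148/25, 61/25); (8, 0, 4) → (8, 96/25, -28/25)
T3 scale by (3, 1, 1): (-1, 148/25, 61/25) → (-3, 148/25, 61/25); (8, 96/25, -28/25) → (24, 96/25, -28/25)
T4 shear: x ← x − 1/2·y: (-3, 148/25, 61/25) → (-149/25, 148/25, 61/25); (24, 96/25, -28/25) → (552/25, 96/25, -28/25)
T5 rotate right-handed about the y-axis with cos θ = -7/25, sin θ = 24/25: (-149/25, 148/25, 61/25) → (2507/625, 148/25, 3149/625); (552/25, 96/25, -28/25) → (-4536/625, 96/25, -13052/625)
T6 reflect across x = 0: (2507/625, 148/25, 3149/625) → (-2507/625, 148/25, 3149/625); (-4536/625, 96/25, -13052/625) → (4536/625, 96/25, -13052/625)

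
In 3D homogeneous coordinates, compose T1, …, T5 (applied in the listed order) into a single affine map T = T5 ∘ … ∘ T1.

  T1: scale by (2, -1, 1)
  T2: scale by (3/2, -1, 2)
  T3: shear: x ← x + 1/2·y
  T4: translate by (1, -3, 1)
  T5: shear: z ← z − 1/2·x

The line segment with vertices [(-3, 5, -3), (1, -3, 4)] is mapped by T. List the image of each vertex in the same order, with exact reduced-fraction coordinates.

image vertices: (-11/2, 2, -9/4), (5/2, -6, 31/4)

T1 scale by (2, -1, 1): (-3, 5, -3) → (-6, -5, -3); (1, -3, 4) → (2, 3, 4)
T2 scale by (3/2, -1, 2): (-6, -5, -3) → (-9, 5, -6); (2, 3, 4) → (3, -3, 8)
T3 shear: x ← x + 1/2·y: (-9, 5, -6) → (-13/2, 5, -6); (3, -3, 8) → (3/2, -3, 8)
T4 translate by (1, -3, 1): (-13/2, 5, -6) → (-11/2, 2, -5); (3/2, -3, 8) → (5/2, -6, 9)
T5 shear: z ← z − 1/2·x: (-11/2, 2, -5) → (-11/2, 2, -9/4); (5/2, -6, 9) → (5/2, -6, 31/4)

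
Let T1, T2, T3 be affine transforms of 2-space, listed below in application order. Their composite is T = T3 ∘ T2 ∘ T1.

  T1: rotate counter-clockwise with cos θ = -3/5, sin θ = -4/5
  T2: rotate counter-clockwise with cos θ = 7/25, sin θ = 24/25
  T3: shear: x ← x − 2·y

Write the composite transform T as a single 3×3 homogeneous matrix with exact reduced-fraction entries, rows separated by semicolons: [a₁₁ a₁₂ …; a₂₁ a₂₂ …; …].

T1 = [-3/5 4/5 0; -4/5 -3/5 0; 0 0 1]
T2·T1 = [3/5 4/5 0; -4/5 3/5 0; 0 0 1]
T3·…·T1 = [11/5 -2/5 0; -4/5 3/5 0; 0 0 1]

T = [11/5 -2/5 0; -4/5 3/5 0; 0 0 1]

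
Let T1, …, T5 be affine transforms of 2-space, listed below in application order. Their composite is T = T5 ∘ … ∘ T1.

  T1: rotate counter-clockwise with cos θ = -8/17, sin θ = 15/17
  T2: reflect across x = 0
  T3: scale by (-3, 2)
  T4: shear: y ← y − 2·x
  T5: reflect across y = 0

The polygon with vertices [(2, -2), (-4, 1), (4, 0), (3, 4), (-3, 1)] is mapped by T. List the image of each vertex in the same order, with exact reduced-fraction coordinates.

image vertices: (42/17, -8/17), (3, 14), (-96/17, -312/17), (-252/17, -530/17), (27/17, 160/17)

T1 rotate counter-clockwise with cos θ = -8/17, sin θ = 15/17: (2, -2) → (14/17, 46/17); (-4, 1) → (1, -4); (4, 0) → (-32/17, 60/17); (3, 4) → (-84/17, 13/17); (-3, 1) → (9/17, -53/17)
T2 reflect across x = 0: (14/17, 46/17) → (-14/17, 46/17); (1, -4) → (-1, -4); (-32/17, 60/17) → (32/17, 60/17); (-84/17, 13/17) → (84/17, 13/17); (9/17, -53/17) → (-9/17, -53/17)
T3 scale by (-3, 2): (-14/17, 46/17) → (42/17, 92/17); (-1, -4) → (3, -8); (32/17, 60/17) → (-96/17, 120/17); (84/17, 13/17) → (-252/17, 26/17); (-9/17, -53/17) → (27/17, -106/17)
T4 shear: y ← y − 2·x: (42/17, 92/17) → (42/17, 8/17); (3, -8) → (3, -14); (-96/17, 120/17) → (-96/17, 312/17); (-252/17, 26/17) → (-252/17, 530/17); (27/17, -106/17) → (27/17, -160/17)
T5 reflect across y = 0: (42/17, 8/17) → (42/17, -8/17); (3, -14) → (3, 14); (-96/17, 312/17) → (-96/17, -312/17); (-252/17, 530/17) → (-252/17, -530/17); (27/17, -160/17) → (27/17, 160/17)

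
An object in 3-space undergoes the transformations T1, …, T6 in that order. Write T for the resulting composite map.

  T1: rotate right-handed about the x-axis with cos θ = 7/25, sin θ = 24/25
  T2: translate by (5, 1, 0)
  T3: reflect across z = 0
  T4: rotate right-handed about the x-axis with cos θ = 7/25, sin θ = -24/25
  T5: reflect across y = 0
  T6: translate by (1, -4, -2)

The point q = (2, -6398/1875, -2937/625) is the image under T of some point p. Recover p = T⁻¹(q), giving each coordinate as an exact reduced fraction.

T1 = [1 0 0 0; 0 7/25 -24/25 0; 0 24/25 7/25 0; 0 0 0 1]
T2·T1 = [1 0 0 5; 0 7/25 -24/25 1; 0 24/25 7/25 0; 0 0 0 1]
T3·…·T1 = [1 0 0 5; 0 7/25 -24/25 1; 0 -24/25 -7/25 0; 0 0 0 1]
T4·…·T1 = [1 0 0 5; 0 -527/625 -336/625 7/25; 0 -336/625 527/625 -24/25; 0 0 0 1]
T5·…·T1 = [1 0 0 5; 0 527/625 336/625 -7/25; 0 -336/625 527/625 -24/25; 0 0 0 1]
T6·…·T1 = [1 0 0 6; 0 527/625 336/625 -107/25; 0 -336/625 527/625 -74/25; 0 0 0 1]
det M = 1; M⁻¹ = [1 0 0 -6; 0 527/625 -336/625 1261/625; 0 336/625 527/625 2998/625; 0 0 0 1]
M⁻¹ · (2, -6398/1875, -2937/625)ᵀ = (-4, 5/3, -1)ᵀ

p = (-4, 5/3, -1)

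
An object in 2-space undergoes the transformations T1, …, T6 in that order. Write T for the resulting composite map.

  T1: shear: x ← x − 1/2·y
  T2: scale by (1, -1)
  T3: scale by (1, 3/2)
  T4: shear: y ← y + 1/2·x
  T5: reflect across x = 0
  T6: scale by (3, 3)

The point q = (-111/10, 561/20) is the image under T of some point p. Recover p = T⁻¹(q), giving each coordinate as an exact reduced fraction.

p = (6/5, -5)

T1 = [1 -1/2 0; 0 1 0; 0 0 1]
T2·T1 = [1 -1/2 0; 0 -1 0; 0 0 1]
T3·…·T1 = [1 -1/2 0; 0 -3/2 0; 0 0 1]
T4·…·T1 = [1 -1/2 0; 1/2 -7/4 0; 0 0 1]
T5·…·T1 = [-1 1/2 0; 1/2 -7/4 0; 0 0 1]
T6·…·T1 = [-3 3/2 0; 3/2 -21/4 0; 0 0 1]
det M = 27/2; M⁻¹ = [-7/18 -1/9 0; -1/9 -2/9 0; 0 0 1]
M⁻¹ · (-111/10, 561/20)ᵀ = (6/5, -5)ᵀ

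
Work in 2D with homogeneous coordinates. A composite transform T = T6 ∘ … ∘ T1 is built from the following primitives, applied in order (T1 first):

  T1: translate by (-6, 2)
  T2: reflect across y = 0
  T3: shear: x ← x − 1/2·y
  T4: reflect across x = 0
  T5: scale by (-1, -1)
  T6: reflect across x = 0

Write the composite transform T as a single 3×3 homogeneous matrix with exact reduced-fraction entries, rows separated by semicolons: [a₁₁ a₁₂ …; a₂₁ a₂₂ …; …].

T = [-1 -1/2 5; 0 1 2; 0 0 1]

T1 = [1 0 -6; 0 1 2; 0 0 1]
T2·T1 = [1 0 -6; 0 -1 -2; 0 0 1]
T3·…·T1 = [1 1/2 -5; 0 -1 -2; 0 0 1]
T4·…·T1 = [-1 -1/2 5; 0 -1 -2; 0 0 1]
T5·…·T1 = [1 1/2 -5; 0 1 2; 0 0 1]
T6·…·T1 = [-1 -1/2 5; 0 1 2; 0 0 1]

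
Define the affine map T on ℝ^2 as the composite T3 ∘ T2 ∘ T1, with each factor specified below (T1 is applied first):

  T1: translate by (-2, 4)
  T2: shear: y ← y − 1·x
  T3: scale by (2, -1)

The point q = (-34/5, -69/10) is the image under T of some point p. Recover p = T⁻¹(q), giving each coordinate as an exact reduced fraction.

p = (-7/5, -1/2)

T1 = [1 0 -2; 0 1 4; 0 0 1]
T2·T1 = [1 0 -2; -1 1 6; 0 0 1]
T3·…·T1 = [2 0 -4; 1 -1 -6; 0 0 1]
det M = -2; M⁻¹ = [1/2 0 2; 1/2 -1 -4; 0 0 1]
M⁻¹ · (-34/5, -69/10)ᵀ = (-7/5, -1/2)ᵀ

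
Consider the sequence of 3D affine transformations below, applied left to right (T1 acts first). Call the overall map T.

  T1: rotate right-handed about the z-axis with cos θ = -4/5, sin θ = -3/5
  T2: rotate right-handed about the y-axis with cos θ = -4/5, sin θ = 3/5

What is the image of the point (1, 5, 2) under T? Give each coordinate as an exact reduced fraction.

T1 rotate right-handed about the z-axis with cos θ = -4/5, sin θ = -3/5: (1, 5, 2) → (11/5, -23/5, 2)
T2 rotate right-handed about the y-axis with cos θ = -4/5, sin θ = 3/5: (11/5, -23/5, 2) → (-14/25, -23/5, -73/25)

T(p) = (-14/25, -23/5, -73/25)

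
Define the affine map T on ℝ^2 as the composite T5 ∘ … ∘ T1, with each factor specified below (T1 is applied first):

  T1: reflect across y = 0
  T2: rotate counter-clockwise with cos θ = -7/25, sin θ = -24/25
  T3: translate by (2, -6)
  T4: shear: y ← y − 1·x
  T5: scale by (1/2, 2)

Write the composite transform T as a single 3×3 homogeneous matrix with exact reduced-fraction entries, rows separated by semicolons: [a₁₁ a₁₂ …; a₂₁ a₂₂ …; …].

T1 = [1 0 0; 0 -1 0; 0 0 1]
T2·T1 = [-7/25 -24/25 0; -24/25 7/25 0; 0 0 1]
T3·…·T1 = [-7/25 -24/25 2; -24/25 7/25 -6; 0 0 1]
T4·…·T1 = [-7/25 -24/25 2; -17/25 31/25 -8; 0 0 1]
T5·…·T1 = [-7/50 -12/25 1; -34/25 62/25 -16; 0 0 1]

T = [-7/50 -12/25 1; -34/25 62/25 -16; 0 0 1]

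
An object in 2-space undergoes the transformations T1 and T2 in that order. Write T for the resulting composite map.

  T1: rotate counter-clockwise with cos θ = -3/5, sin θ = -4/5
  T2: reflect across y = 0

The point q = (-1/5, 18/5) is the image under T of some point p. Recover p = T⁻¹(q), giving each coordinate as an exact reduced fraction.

T1 = [-3/5 4/5 0; -4/5 -3/5 0; 0 0 1]
T2·T1 = [-3/5 4/5 0; 4/5 3/5 0; 0 0 1]
det M = -1; M⁻¹ = [-3/5 4/5 0; 4/5 3/5 0; 0 0 1]
M⁻¹ · (-1/5, 18/5)ᵀ = (3, 2)ᵀ

p = (3, 2)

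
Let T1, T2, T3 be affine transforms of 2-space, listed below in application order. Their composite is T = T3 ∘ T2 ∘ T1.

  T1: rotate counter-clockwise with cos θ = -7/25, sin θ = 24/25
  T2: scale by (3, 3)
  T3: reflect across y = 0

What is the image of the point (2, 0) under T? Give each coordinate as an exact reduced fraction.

T(p) = (-42/25, -144/25)

T1 rotate counter-clockwise with cos θ = -7/25, sin θ = 24/25: (2, 0) → (-14/25, 48/25)
T2 scale by (3, 3): (-14/25, 48/25) → (-42/25, 144/25)
T3 reflect across y = 0: (-42/25, 144/25) → (-42/25, -144/25)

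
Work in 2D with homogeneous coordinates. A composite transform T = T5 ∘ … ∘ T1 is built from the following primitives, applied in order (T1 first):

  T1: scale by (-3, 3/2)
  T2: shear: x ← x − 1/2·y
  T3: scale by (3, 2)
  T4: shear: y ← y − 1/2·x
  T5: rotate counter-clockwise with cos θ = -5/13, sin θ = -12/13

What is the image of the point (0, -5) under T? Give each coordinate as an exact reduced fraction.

T(p) = (-1215/52, -255/104)

T1 scale by (-3, 3/2): (0, -5) → (0, -15/2)
T2 shear: x ← x − 1/2·y: (0, -15/2) → (15/4, -15/2)
T3 scale by (3, 2): (15/4, -15/2) → (45/4, -15)
T4 shear: y ← y − 1/2·x: (45/4, -15) → (45/4, -165/8)
T5 rotate counter-clockwise with cos θ = -5/13, sin θ = -12/13: (45/4, -165/8) → (-1215/52, -255/104)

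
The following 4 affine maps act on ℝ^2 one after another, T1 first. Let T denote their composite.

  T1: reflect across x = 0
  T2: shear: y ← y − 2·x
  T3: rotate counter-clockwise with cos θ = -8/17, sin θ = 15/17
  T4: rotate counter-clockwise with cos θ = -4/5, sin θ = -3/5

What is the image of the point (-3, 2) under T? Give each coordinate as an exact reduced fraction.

T1 reflect across x = 0: (-3, 2) → (3, 2)
T2 shear: y ← y − 2·x: (3, 2) → (3, -4)
T3 rotate counter-clockwise with cos θ = -8/17, sin θ = 15/17: (3, -4) → (36/17, 77/17)
T4 rotate counter-clockwise with cos θ = -4/5, sin θ = -3/5: (36/17, 77/17) → (87/85, -416/85)

T(p) = (87/85, -416/85)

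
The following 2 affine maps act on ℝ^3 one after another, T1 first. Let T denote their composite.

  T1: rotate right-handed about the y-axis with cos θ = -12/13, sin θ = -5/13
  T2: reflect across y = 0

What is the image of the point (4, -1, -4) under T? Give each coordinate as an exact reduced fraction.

T1 rotate right-handed about the y-axis with cos θ = -12/13, sin θ = -5/13: (4, -1, -4) → (-28/13, -1, 68/13)
T2 reflect across y = 0: (-28/13, -1, 68/13) → (-28/13, 1, 68/13)

T(p) = (-28/13, 1, 68/13)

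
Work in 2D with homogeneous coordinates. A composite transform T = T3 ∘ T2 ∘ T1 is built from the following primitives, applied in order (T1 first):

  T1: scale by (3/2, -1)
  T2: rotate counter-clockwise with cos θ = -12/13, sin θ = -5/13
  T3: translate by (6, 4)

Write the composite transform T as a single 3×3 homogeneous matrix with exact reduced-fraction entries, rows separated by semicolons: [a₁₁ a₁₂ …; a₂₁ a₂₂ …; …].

T1 = [3/2 0 0; 0 -1 0; 0 0 1]
T2·T1 = [-18/13 -5/13 0; -15/26 12/13 0; 0 0 1]
T3·…·T1 = [-18/13 -5/13 6; -15/26 12/13 4; 0 0 1]

T = [-18/13 -5/13 6; -15/26 12/13 4; 0 0 1]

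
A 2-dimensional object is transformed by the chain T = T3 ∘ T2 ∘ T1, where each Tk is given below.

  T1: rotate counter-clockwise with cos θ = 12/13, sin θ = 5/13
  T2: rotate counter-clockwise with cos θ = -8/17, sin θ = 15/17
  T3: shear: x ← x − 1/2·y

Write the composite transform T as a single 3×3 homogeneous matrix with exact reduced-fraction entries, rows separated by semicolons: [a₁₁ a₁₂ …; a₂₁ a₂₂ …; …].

T1 = [12/13 -5/13 0; 5/13 12/13 0; 0 0 1]
T2·T1 = [-171/221 -140/221 0; 140/221 -171/221 0; 0 0 1]
T3·…·T1 = [-241/221 -109/442 0; 140/221 -171/221 0; 0 0 1]

T = [-241/221 -109/442 0; 140/221 -171/221 0; 0 0 1]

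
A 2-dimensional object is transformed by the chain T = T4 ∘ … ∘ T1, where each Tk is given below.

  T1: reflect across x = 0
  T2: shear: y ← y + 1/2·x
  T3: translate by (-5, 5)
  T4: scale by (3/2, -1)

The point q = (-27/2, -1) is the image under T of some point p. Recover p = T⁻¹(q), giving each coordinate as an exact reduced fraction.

p = (4, -2)

T1 = [-1 0 0; 0 1 0; 0 0 1]
T2·T1 = [-1 0 0; -1/2 1 0; 0 0 1]
T3·…·T1 = [-1 0 -5; -1/2 1 5; 0 0 1]
T4·…·T1 = [-3/2 0 -15/2; 1/2 -1 -5; 0 0 1]
det M = 3/2; M⁻¹ = [-2/3 0 -5; -1/3 -1 -15/2; 0 0 1]
M⁻¹ · (-27/2, -1)ᵀ = (4, -2)ᵀ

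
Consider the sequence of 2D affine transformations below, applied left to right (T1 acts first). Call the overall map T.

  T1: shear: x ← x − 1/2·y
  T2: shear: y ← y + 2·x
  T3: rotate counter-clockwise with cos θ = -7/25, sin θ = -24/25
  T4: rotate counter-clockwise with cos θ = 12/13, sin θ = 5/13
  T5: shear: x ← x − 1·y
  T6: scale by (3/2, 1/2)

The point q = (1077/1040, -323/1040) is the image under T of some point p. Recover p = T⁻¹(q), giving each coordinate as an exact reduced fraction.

T1 = [1 -1/2 0; 0 1 0; 0 0 1]
T2·T1 = [1 -1/2 0; 2 0 0; 0 0 1]
T3·…·T1 = [41/25 7/50 0; -38/25 12/25 0; 0 0 1]
T4·…·T1 = [682/325 -18/325 0; -251/325 323/650 0; 0 0 1]
T5·…·T1 = [933/325 -359/650 0; -251/325 323/650 0; 0 0 1]
T6·…·T1 = [2799/650 -1077/1300 0; -251/650 323/1300 0; 0 0 1]
det M = 3/4; M⁻¹ = [323/975 359/325 0; 502/975 1866/325 0; 0 0 1]
M⁻¹ · (1077/1040, -323/1040)ᵀ = (0, -5/4)ᵀ

p = (0, -5/4)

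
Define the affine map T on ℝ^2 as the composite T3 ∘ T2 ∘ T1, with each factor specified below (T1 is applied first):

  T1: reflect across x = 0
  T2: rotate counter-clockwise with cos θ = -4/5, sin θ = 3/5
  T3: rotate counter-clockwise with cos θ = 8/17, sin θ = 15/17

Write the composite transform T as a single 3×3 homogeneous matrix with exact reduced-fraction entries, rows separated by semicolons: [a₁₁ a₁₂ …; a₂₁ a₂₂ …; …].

T = [77/85 36/85 0; 36/85 -77/85 0; 0 0 1]

T1 = [-1 0 0; 0 1 0; 0 0 1]
T2·T1 = [4/5 -3/5 0; -3/5 -4/5 0; 0 0 1]
T3·…·T1 = [77/85 36/85 0; 36/85 -77/85 0; 0 0 1]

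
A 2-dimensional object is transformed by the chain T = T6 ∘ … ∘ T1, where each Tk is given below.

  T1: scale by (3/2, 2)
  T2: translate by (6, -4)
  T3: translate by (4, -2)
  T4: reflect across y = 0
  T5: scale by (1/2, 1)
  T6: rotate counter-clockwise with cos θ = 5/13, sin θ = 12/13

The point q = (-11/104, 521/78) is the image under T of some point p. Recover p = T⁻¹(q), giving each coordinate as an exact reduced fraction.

T1 = [3/2 0 0; 0 2 0; 0 0 1]
T2·T1 = [3/2 0 6; 0 2 -4; 0 0 1]
T3·…·T1 = [3/2 0 10; 0 2 -6; 0 0 1]
T4·…·T1 = [3/2 0 10; 0 -2 6; 0 0 1]
T5·…·T1 = [3/4 0 5; 0 -2 6; 0 0 1]
T6·…·T1 = [15/52 24/13 -47/13; 9/13 -10/13 90/13; 0 0 1]
det M = -3/2; M⁻¹ = [20/39 16/13 -20/3; 6/13 -5/26 3; 0 0 1]
M⁻¹ · (-11/104, 521/78)ᵀ = (3/2, 5/3)ᵀ

p = (3/2, 5/3)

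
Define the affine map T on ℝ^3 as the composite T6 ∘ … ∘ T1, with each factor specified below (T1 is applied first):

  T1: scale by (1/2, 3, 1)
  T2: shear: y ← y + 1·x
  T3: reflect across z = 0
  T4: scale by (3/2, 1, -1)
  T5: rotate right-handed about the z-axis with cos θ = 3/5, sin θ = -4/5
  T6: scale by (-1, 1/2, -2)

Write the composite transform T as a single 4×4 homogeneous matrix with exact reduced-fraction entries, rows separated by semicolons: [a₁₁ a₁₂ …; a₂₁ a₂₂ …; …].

T = [-17/20 -12/5 0 0; -3/20 9/10 0 0; 0 0 -2 0; 0 0 0 1]

T1 = [1/2 0 0 0; 0 3 0 0; 0 0 1 0; 0 0 0 1]
T2·T1 = [1/2 0 0 0; 1/2 3 0 0; 0 0 1 0; 0 0 0 1]
T3·…·T1 = [1/2 0 0 0; 1/2 3 0 0; 0 0 -1 0; 0 0 0 1]
T4·…·T1 = [3/4 0 0 0; 1/2 3 0 0; 0 0 1 0; 0 0 0 1]
T5·…·T1 = [17/20 12/5 0 0; -3/10 9/5 0 0; 0 0 1 0; 0 0 0 1]
T6·…·T1 = [-17/20 -12/5 0 0; -3/20 9/10 0 0; 0 0 -2 0; 0 0 0 1]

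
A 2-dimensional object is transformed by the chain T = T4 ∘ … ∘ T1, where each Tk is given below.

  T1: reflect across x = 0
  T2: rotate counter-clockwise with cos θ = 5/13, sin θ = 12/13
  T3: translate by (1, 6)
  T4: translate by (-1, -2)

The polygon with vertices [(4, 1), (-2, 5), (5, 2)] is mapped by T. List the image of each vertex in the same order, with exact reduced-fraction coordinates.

T1 reflect across x = 0: (4, 1) → (-4, 1); (-2, 5) → (2, 5); (5, 2) → (-5, 2)
T2 rotate counter-clockwise with cos θ = 5/13, sin θ = 12/13: (-4, 1) → (-32/13, -43/13); (2, 5) → (-50/13, 49/13); (-5, 2) → (-49/13, -50/13)
T3 translate by (1, 6): (-32/13, -43/13) → (-19/13, 35/13); (-50/13, 49/13) → (-37/13, 127/13); (-49/13, -50/13) → (-36/13, 28/13)
T4 translate by (-1, -2): (-19/13, 35/13) → (-32/13, 9/13); (-37/13, 127/13) → (-50/13, 101/13); (-36/13, 28/13) → (-49/13, 2/13)

image vertices: (-32/13, 9/13), (-50/13, 101/13), (-49/13, 2/13)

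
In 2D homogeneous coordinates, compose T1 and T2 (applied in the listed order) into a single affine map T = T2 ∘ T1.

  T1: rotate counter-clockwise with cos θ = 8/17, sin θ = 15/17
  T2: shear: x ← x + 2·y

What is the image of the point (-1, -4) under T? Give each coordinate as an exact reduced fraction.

T(p) = (-42/17, -47/17)

T1 rotate counter-clockwise with cos θ = 8/17, sin θ = 15/17: (-1, -4) → (52/17, -47/17)
T2 shear: x ← x + 2·y: (52/17, -47/17) → (-42/17, -47/17)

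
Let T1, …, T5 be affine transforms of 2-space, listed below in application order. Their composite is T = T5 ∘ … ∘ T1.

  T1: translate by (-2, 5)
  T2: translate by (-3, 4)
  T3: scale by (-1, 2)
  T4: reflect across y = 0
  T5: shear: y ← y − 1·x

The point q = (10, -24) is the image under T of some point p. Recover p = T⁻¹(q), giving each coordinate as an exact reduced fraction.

T1 = [1 0 -2; 0 1 5; 0 0 1]
T2·T1 = [1 0 -5; 0 1 9; 0 0 1]
T3·…·T1 = [-1 0 5; 0 2 18; 0 0 1]
T4·…·T1 = [-1 0 5; 0 -2 -18; 0 0 1]
T5·…·T1 = [-1 0 5; 1 -2 -23; 0 0 1]
det M = 2; M⁻¹ = [-1 0 5; -1/2 -1/2 -9; 0 0 1]
M⁻¹ · (10, -24)ᵀ = (-5, -2)ᵀ

p = (-5, -2)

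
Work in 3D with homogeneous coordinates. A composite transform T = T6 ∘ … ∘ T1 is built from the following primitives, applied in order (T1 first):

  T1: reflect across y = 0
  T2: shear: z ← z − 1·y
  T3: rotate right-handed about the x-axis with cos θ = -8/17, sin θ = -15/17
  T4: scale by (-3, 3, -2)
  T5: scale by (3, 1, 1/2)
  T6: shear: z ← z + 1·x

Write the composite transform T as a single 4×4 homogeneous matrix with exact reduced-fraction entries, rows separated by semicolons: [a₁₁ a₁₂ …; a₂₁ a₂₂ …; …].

T1 = [1 0 0 0; 0 -1 0 0; 0 0 1 0; 0 0 0 1]
T2·T1 = [1 0 0 0; 0 -1 0 0; 0 1 1 0; 0 0 0 1]
T3·…·T1 = [1 0 0 0; 0 23/17 15/17 0; 0 7/17 -8/17 0; 0 0 0 1]
T4·…·T1 = [-3 0 0 0; 0 69/17 45/17 0; 0 -14/17 16/17 0; 0 0 0 1]
T5·…·T1 = [-9 0 0 0; 0 69/17 45/17 0; 0 -7/17 8/17 0; 0 0 0 1]
T6·…·T1 = [-9 0 0 0; 0 69/17 45/17 0; -9 -7/17 8/17 0; 0 0 0 1]

T = [-9 0 0 0; 0 69/17 45/17 0; -9 -7/17 8/17 0; 0 0 0 1]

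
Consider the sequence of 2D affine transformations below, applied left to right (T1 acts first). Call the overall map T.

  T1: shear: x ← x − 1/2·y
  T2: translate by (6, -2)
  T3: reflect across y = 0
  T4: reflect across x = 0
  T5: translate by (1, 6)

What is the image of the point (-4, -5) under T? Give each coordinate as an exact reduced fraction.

T1 shear: x ← x − 1/2·y: (-4, -5) → (-3/2, -5)
T2 translate by (6, -2): (-3/2, -5) → (9/2, -7)
T3 reflect across y = 0: (9/2, -7) → (9/2, 7)
T4 reflect across x = 0: (9/2, 7) → (-9/2, 7)
T5 translate by (1, 6): (-9/2, 7) → (-7/2, 13)

T(p) = (-7/2, 13)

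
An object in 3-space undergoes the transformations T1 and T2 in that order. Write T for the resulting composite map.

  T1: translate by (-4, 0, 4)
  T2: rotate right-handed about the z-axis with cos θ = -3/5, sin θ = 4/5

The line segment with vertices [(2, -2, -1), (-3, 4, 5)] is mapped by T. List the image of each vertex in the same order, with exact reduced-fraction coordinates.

image vertices: (14/5, -2/5, 3), (1, -8, 9)

T1 translate by (-4, 0, 4): (2, -2, -1) → (-2, -2, 3); (-3, 4, 5) → (-7, 4, 9)
T2 rotate right-handed about the z-axis with cos θ = -3/5, sin θ = 4/5: (-2, -2, 3) → (14/5, -2/5, 3); (-7, 4, 9) → (1, -8, 9)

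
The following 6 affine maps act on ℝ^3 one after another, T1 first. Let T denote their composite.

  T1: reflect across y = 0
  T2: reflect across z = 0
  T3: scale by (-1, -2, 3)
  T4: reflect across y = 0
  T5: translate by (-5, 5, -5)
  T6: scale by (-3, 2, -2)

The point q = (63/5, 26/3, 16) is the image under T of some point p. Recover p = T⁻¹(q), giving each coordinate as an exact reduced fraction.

p = (-4/5, 1/3, 1)

T1 = [1 0 0 0; 0 -1 0 0; 0 0 1 0; 0 0 0 1]
T2·T1 = [1 0 0 0; 0 -1 0 0; 0 0 -1 0; 0 0 0 1]
T3·…·T1 = [-1 0 0 0; 0 2 0 0; 0 0 -3 0; 0 0 0 1]
T4·…·T1 = [-1 0 0 0; 0 -2 0 0; 0 0 -3 0; 0 0 0 1]
T5·…·T1 = [-1 0 0 -5; 0 -2 0 5; 0 0 -3 -5; 0 0 0 1]
T6·…·T1 = [3 0 0 15; 0 -4 0 10; 0 0 6 10; 0 0 0 1]
det M = -72; M⁻¹ = [1/3 0 0 -5; 0 -1/4 0 5/2; 0 0 1/6 -5/3; 0 0 0 1]
M⁻¹ · (63/5, 26/3, 16)ᵀ = (-4/5, 1/3, 1)ᵀ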